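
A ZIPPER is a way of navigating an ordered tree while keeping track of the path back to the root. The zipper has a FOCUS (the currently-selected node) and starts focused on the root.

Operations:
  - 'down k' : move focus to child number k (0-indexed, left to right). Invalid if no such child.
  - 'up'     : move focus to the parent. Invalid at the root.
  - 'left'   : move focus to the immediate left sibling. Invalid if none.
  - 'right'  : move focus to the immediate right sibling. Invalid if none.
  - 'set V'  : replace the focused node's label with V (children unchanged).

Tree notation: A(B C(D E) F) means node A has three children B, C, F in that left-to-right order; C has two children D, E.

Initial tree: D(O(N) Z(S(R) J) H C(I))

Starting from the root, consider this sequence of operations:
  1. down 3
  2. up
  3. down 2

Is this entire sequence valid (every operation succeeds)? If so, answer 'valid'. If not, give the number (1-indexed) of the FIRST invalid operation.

Step 1 (down 3): focus=C path=3 depth=1 children=['I'] left=['O', 'Z', 'H'] right=[] parent=D
Step 2 (up): focus=D path=root depth=0 children=['O', 'Z', 'H', 'C'] (at root)
Step 3 (down 2): focus=H path=2 depth=1 children=[] left=['O', 'Z'] right=['C'] parent=D

Answer: valid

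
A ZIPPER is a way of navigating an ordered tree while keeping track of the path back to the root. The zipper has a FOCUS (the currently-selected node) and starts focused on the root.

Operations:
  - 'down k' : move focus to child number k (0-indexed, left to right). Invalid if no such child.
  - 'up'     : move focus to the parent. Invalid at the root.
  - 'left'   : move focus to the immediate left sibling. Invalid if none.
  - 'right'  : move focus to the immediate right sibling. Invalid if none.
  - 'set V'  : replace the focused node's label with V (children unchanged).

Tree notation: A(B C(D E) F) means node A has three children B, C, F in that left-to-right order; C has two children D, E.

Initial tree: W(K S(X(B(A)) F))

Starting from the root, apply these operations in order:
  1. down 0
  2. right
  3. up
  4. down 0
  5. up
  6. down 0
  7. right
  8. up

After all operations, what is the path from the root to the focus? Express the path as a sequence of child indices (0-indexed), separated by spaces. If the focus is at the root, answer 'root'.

Answer: root

Derivation:
Step 1 (down 0): focus=K path=0 depth=1 children=[] left=[] right=['S'] parent=W
Step 2 (right): focus=S path=1 depth=1 children=['X', 'F'] left=['K'] right=[] parent=W
Step 3 (up): focus=W path=root depth=0 children=['K', 'S'] (at root)
Step 4 (down 0): focus=K path=0 depth=1 children=[] left=[] right=['S'] parent=W
Step 5 (up): focus=W path=root depth=0 children=['K', 'S'] (at root)
Step 6 (down 0): focus=K path=0 depth=1 children=[] left=[] right=['S'] parent=W
Step 7 (right): focus=S path=1 depth=1 children=['X', 'F'] left=['K'] right=[] parent=W
Step 8 (up): focus=W path=root depth=0 children=['K', 'S'] (at root)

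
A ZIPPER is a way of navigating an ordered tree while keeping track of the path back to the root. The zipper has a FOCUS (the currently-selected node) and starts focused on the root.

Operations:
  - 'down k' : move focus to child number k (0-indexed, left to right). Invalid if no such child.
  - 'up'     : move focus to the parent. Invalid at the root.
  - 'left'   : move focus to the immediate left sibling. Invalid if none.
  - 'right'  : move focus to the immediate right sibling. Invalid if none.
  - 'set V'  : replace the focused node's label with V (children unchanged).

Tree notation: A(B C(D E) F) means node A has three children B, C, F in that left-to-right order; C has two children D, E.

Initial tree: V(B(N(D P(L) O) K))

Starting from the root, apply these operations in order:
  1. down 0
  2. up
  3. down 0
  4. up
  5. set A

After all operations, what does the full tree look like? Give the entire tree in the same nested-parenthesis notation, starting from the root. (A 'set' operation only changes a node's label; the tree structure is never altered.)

Answer: A(B(N(D P(L) O) K))

Derivation:
Step 1 (down 0): focus=B path=0 depth=1 children=['N', 'K'] left=[] right=[] parent=V
Step 2 (up): focus=V path=root depth=0 children=['B'] (at root)
Step 3 (down 0): focus=B path=0 depth=1 children=['N', 'K'] left=[] right=[] parent=V
Step 4 (up): focus=V path=root depth=0 children=['B'] (at root)
Step 5 (set A): focus=A path=root depth=0 children=['B'] (at root)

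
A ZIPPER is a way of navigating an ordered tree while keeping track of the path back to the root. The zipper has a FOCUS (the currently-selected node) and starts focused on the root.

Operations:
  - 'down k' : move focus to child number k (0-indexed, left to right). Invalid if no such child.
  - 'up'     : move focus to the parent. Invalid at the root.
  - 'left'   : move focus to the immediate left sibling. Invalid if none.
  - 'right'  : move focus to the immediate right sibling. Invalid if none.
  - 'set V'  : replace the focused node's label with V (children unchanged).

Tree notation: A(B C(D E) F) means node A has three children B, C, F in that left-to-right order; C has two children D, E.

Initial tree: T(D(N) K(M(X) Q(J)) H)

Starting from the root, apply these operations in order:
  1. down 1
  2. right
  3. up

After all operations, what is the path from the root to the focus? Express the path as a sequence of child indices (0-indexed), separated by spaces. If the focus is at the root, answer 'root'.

Answer: root

Derivation:
Step 1 (down 1): focus=K path=1 depth=1 children=['M', 'Q'] left=['D'] right=['H'] parent=T
Step 2 (right): focus=H path=2 depth=1 children=[] left=['D', 'K'] right=[] parent=T
Step 3 (up): focus=T path=root depth=0 children=['D', 'K', 'H'] (at root)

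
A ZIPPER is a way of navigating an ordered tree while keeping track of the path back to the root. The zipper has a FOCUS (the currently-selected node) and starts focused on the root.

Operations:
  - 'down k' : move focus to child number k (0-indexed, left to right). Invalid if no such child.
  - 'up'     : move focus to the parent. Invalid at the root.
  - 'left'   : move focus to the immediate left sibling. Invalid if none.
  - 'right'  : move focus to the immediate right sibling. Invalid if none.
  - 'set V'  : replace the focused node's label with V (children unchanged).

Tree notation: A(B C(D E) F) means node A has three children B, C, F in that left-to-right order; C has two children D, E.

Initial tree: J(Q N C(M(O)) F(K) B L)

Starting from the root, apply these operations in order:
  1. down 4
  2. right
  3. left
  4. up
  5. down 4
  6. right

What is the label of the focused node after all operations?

Answer: L

Derivation:
Step 1 (down 4): focus=B path=4 depth=1 children=[] left=['Q', 'N', 'C', 'F'] right=['L'] parent=J
Step 2 (right): focus=L path=5 depth=1 children=[] left=['Q', 'N', 'C', 'F', 'B'] right=[] parent=J
Step 3 (left): focus=B path=4 depth=1 children=[] left=['Q', 'N', 'C', 'F'] right=['L'] parent=J
Step 4 (up): focus=J path=root depth=0 children=['Q', 'N', 'C', 'F', 'B', 'L'] (at root)
Step 5 (down 4): focus=B path=4 depth=1 children=[] left=['Q', 'N', 'C', 'F'] right=['L'] parent=J
Step 6 (right): focus=L path=5 depth=1 children=[] left=['Q', 'N', 'C', 'F', 'B'] right=[] parent=J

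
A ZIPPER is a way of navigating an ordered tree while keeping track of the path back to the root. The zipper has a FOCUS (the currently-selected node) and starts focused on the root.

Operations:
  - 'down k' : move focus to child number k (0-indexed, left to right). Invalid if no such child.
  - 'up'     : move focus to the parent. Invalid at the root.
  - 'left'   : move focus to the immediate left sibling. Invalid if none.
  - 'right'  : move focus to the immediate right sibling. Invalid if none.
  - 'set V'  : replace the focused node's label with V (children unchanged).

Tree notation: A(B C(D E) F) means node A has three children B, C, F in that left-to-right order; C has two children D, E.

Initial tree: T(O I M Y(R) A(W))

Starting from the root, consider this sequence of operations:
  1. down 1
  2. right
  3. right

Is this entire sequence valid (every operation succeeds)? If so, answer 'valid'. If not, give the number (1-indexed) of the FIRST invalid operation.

Step 1 (down 1): focus=I path=1 depth=1 children=[] left=['O'] right=['M', 'Y', 'A'] parent=T
Step 2 (right): focus=M path=2 depth=1 children=[] left=['O', 'I'] right=['Y', 'A'] parent=T
Step 3 (right): focus=Y path=3 depth=1 children=['R'] left=['O', 'I', 'M'] right=['A'] parent=T

Answer: valid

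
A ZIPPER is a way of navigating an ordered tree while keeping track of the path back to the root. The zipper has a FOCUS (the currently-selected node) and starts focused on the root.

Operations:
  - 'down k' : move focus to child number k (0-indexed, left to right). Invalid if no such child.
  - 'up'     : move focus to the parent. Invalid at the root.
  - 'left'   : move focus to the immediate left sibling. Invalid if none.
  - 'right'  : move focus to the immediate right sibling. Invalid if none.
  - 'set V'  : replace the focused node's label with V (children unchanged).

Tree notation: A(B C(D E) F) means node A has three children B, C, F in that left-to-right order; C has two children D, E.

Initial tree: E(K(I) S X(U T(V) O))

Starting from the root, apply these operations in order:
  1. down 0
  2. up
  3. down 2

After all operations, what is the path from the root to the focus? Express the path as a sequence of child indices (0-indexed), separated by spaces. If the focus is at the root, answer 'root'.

Answer: 2

Derivation:
Step 1 (down 0): focus=K path=0 depth=1 children=['I'] left=[] right=['S', 'X'] parent=E
Step 2 (up): focus=E path=root depth=0 children=['K', 'S', 'X'] (at root)
Step 3 (down 2): focus=X path=2 depth=1 children=['U', 'T', 'O'] left=['K', 'S'] right=[] parent=E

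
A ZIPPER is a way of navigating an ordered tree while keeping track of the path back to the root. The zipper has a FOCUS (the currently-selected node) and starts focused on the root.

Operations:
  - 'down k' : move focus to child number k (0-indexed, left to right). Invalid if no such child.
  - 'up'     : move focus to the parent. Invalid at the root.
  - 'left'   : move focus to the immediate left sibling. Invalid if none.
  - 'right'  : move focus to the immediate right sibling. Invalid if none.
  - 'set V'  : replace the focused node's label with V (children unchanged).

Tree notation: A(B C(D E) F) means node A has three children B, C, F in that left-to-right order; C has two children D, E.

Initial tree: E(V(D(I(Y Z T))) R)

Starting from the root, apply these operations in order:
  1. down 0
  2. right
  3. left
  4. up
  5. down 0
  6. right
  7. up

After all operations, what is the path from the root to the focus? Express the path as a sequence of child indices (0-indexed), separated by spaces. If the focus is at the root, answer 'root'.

Step 1 (down 0): focus=V path=0 depth=1 children=['D'] left=[] right=['R'] parent=E
Step 2 (right): focus=R path=1 depth=1 children=[] left=['V'] right=[] parent=E
Step 3 (left): focus=V path=0 depth=1 children=['D'] left=[] right=['R'] parent=E
Step 4 (up): focus=E path=root depth=0 children=['V', 'R'] (at root)
Step 5 (down 0): focus=V path=0 depth=1 children=['D'] left=[] right=['R'] parent=E
Step 6 (right): focus=R path=1 depth=1 children=[] left=['V'] right=[] parent=E
Step 7 (up): focus=E path=root depth=0 children=['V', 'R'] (at root)

Answer: root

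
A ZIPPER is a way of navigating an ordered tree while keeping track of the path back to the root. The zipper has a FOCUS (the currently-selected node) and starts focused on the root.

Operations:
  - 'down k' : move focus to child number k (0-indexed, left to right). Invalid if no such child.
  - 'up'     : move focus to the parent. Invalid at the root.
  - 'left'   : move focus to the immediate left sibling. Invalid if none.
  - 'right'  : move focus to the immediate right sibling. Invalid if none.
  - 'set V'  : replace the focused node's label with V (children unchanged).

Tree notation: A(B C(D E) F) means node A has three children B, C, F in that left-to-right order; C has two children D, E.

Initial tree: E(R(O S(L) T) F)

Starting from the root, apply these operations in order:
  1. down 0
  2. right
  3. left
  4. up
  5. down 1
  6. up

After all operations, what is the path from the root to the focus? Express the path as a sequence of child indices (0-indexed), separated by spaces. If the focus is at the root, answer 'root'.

Step 1 (down 0): focus=R path=0 depth=1 children=['O', 'S', 'T'] left=[] right=['F'] parent=E
Step 2 (right): focus=F path=1 depth=1 children=[] left=['R'] right=[] parent=E
Step 3 (left): focus=R path=0 depth=1 children=['O', 'S', 'T'] left=[] right=['F'] parent=E
Step 4 (up): focus=E path=root depth=0 children=['R', 'F'] (at root)
Step 5 (down 1): focus=F path=1 depth=1 children=[] left=['R'] right=[] parent=E
Step 6 (up): focus=E path=root depth=0 children=['R', 'F'] (at root)

Answer: root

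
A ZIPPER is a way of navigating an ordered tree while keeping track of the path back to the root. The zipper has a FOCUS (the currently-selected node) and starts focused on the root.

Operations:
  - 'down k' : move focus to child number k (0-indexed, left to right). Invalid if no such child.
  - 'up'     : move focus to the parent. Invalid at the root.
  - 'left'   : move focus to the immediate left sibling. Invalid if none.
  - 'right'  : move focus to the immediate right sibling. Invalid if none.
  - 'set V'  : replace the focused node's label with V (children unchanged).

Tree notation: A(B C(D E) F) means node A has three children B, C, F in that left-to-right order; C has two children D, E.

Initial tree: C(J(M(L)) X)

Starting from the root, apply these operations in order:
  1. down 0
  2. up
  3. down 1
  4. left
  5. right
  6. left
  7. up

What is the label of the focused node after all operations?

Step 1 (down 0): focus=J path=0 depth=1 children=['M'] left=[] right=['X'] parent=C
Step 2 (up): focus=C path=root depth=0 children=['J', 'X'] (at root)
Step 3 (down 1): focus=X path=1 depth=1 children=[] left=['J'] right=[] parent=C
Step 4 (left): focus=J path=0 depth=1 children=['M'] left=[] right=['X'] parent=C
Step 5 (right): focus=X path=1 depth=1 children=[] left=['J'] right=[] parent=C
Step 6 (left): focus=J path=0 depth=1 children=['M'] left=[] right=['X'] parent=C
Step 7 (up): focus=C path=root depth=0 children=['J', 'X'] (at root)

Answer: C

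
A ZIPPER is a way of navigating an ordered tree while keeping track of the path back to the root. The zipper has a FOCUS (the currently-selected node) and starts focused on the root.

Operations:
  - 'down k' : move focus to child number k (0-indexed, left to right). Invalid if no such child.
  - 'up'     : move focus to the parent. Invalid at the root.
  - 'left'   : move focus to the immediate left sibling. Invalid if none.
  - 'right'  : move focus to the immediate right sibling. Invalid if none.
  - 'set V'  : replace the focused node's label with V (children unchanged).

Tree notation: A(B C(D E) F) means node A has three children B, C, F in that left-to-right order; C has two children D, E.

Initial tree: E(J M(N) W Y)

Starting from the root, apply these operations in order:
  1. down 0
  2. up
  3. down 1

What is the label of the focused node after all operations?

Step 1 (down 0): focus=J path=0 depth=1 children=[] left=[] right=['M', 'W', 'Y'] parent=E
Step 2 (up): focus=E path=root depth=0 children=['J', 'M', 'W', 'Y'] (at root)
Step 3 (down 1): focus=M path=1 depth=1 children=['N'] left=['J'] right=['W', 'Y'] parent=E

Answer: M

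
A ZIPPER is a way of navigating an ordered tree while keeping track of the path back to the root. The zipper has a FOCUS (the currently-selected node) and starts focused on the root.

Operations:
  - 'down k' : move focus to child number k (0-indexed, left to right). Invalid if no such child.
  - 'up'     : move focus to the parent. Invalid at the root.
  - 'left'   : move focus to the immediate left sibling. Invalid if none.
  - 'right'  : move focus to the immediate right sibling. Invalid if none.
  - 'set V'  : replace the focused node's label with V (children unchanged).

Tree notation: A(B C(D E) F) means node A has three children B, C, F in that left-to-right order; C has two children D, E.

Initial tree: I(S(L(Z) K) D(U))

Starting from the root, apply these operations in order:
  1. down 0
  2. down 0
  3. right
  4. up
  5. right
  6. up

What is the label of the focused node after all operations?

Step 1 (down 0): focus=S path=0 depth=1 children=['L', 'K'] left=[] right=['D'] parent=I
Step 2 (down 0): focus=L path=0/0 depth=2 children=['Z'] left=[] right=['K'] parent=S
Step 3 (right): focus=K path=0/1 depth=2 children=[] left=['L'] right=[] parent=S
Step 4 (up): focus=S path=0 depth=1 children=['L', 'K'] left=[] right=['D'] parent=I
Step 5 (right): focus=D path=1 depth=1 children=['U'] left=['S'] right=[] parent=I
Step 6 (up): focus=I path=root depth=0 children=['S', 'D'] (at root)

Answer: I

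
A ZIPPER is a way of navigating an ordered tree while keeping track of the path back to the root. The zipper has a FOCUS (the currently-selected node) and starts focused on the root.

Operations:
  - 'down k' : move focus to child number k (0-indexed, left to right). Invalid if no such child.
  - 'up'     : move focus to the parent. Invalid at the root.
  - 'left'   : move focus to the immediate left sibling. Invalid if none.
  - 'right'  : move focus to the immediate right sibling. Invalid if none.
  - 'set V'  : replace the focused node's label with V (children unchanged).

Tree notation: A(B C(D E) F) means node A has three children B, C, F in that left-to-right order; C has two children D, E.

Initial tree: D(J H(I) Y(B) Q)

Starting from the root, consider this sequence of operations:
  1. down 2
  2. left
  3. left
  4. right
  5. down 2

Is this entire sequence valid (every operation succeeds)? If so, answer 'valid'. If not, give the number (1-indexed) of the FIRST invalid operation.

Answer: 5

Derivation:
Step 1 (down 2): focus=Y path=2 depth=1 children=['B'] left=['J', 'H'] right=['Q'] parent=D
Step 2 (left): focus=H path=1 depth=1 children=['I'] left=['J'] right=['Y', 'Q'] parent=D
Step 3 (left): focus=J path=0 depth=1 children=[] left=[] right=['H', 'Y', 'Q'] parent=D
Step 4 (right): focus=H path=1 depth=1 children=['I'] left=['J'] right=['Y', 'Q'] parent=D
Step 5 (down 2): INVALID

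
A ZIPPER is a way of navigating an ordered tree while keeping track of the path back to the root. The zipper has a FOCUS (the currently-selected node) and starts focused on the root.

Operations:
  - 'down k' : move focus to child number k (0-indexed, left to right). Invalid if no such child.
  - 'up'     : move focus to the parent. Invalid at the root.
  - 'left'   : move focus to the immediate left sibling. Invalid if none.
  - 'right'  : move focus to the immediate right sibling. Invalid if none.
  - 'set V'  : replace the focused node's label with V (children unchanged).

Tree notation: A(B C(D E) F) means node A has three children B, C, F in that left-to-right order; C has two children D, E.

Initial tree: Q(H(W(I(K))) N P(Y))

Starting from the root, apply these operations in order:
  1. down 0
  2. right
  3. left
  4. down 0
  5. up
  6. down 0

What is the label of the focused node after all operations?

Answer: W

Derivation:
Step 1 (down 0): focus=H path=0 depth=1 children=['W'] left=[] right=['N', 'P'] parent=Q
Step 2 (right): focus=N path=1 depth=1 children=[] left=['H'] right=['P'] parent=Q
Step 3 (left): focus=H path=0 depth=1 children=['W'] left=[] right=['N', 'P'] parent=Q
Step 4 (down 0): focus=W path=0/0 depth=2 children=['I'] left=[] right=[] parent=H
Step 5 (up): focus=H path=0 depth=1 children=['W'] left=[] right=['N', 'P'] parent=Q
Step 6 (down 0): focus=W path=0/0 depth=2 children=['I'] left=[] right=[] parent=H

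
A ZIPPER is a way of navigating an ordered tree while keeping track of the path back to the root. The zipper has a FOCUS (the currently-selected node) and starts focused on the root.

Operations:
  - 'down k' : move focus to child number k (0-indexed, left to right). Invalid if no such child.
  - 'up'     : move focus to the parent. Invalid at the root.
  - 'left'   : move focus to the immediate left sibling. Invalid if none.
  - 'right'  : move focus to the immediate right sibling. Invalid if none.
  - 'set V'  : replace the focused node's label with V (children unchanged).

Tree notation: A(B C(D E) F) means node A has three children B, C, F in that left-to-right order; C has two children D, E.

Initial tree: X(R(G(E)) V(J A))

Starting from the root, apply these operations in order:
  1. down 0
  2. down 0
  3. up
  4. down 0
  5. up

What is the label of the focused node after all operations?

Answer: R

Derivation:
Step 1 (down 0): focus=R path=0 depth=1 children=['G'] left=[] right=['V'] parent=X
Step 2 (down 0): focus=G path=0/0 depth=2 children=['E'] left=[] right=[] parent=R
Step 3 (up): focus=R path=0 depth=1 children=['G'] left=[] right=['V'] parent=X
Step 4 (down 0): focus=G path=0/0 depth=2 children=['E'] left=[] right=[] parent=R
Step 5 (up): focus=R path=0 depth=1 children=['G'] left=[] right=['V'] parent=X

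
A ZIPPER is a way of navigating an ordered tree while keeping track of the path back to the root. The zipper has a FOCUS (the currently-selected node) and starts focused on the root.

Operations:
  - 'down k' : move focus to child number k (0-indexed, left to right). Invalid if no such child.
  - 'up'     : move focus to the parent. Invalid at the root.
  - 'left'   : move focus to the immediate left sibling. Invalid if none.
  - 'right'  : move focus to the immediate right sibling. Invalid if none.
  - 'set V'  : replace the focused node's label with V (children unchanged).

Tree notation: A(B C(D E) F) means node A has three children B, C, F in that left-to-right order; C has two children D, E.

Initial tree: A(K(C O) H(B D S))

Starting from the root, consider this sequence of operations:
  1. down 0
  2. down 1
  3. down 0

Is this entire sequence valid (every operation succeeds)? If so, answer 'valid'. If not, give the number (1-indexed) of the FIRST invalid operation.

Answer: 3

Derivation:
Step 1 (down 0): focus=K path=0 depth=1 children=['C', 'O'] left=[] right=['H'] parent=A
Step 2 (down 1): focus=O path=0/1 depth=2 children=[] left=['C'] right=[] parent=K
Step 3 (down 0): INVALID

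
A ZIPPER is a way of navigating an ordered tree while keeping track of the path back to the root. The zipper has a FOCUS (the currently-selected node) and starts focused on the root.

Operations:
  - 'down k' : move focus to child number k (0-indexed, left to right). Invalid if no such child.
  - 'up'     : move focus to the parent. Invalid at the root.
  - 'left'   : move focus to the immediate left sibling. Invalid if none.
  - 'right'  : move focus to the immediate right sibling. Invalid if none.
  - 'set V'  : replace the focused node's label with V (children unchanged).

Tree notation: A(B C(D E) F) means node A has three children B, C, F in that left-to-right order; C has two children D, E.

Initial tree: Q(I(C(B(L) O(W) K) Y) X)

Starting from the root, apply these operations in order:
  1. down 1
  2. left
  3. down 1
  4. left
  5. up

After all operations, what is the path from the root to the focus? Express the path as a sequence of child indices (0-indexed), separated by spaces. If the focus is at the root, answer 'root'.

Step 1 (down 1): focus=X path=1 depth=1 children=[] left=['I'] right=[] parent=Q
Step 2 (left): focus=I path=0 depth=1 children=['C', 'Y'] left=[] right=['X'] parent=Q
Step 3 (down 1): focus=Y path=0/1 depth=2 children=[] left=['C'] right=[] parent=I
Step 4 (left): focus=C path=0/0 depth=2 children=['B', 'O', 'K'] left=[] right=['Y'] parent=I
Step 5 (up): focus=I path=0 depth=1 children=['C', 'Y'] left=[] right=['X'] parent=Q

Answer: 0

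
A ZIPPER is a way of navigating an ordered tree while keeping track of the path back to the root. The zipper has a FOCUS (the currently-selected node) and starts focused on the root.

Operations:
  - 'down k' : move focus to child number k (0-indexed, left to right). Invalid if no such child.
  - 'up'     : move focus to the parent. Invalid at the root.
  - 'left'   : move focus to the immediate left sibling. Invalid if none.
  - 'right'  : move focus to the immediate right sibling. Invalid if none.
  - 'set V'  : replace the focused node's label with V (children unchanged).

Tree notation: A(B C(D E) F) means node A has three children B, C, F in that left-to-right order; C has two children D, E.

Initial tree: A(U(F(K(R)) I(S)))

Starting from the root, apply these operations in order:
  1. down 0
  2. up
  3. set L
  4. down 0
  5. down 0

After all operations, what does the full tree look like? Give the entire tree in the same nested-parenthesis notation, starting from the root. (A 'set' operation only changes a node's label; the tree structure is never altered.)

Step 1 (down 0): focus=U path=0 depth=1 children=['F', 'I'] left=[] right=[] parent=A
Step 2 (up): focus=A path=root depth=0 children=['U'] (at root)
Step 3 (set L): focus=L path=root depth=0 children=['U'] (at root)
Step 4 (down 0): focus=U path=0 depth=1 children=['F', 'I'] left=[] right=[] parent=L
Step 5 (down 0): focus=F path=0/0 depth=2 children=['K'] left=[] right=['I'] parent=U

Answer: L(U(F(K(R)) I(S)))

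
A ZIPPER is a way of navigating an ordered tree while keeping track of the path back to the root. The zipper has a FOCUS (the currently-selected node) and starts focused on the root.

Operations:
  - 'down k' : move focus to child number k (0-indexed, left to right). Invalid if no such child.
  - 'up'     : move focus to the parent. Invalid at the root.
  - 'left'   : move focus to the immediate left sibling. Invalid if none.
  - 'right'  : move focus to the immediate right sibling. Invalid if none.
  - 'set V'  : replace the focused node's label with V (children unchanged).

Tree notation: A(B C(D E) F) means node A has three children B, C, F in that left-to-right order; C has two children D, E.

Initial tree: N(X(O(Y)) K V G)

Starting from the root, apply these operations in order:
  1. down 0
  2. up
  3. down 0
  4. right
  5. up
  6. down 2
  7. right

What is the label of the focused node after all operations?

Answer: G

Derivation:
Step 1 (down 0): focus=X path=0 depth=1 children=['O'] left=[] right=['K', 'V', 'G'] parent=N
Step 2 (up): focus=N path=root depth=0 children=['X', 'K', 'V', 'G'] (at root)
Step 3 (down 0): focus=X path=0 depth=1 children=['O'] left=[] right=['K', 'V', 'G'] parent=N
Step 4 (right): focus=K path=1 depth=1 children=[] left=['X'] right=['V', 'G'] parent=N
Step 5 (up): focus=N path=root depth=0 children=['X', 'K', 'V', 'G'] (at root)
Step 6 (down 2): focus=V path=2 depth=1 children=[] left=['X', 'K'] right=['G'] parent=N
Step 7 (right): focus=G path=3 depth=1 children=[] left=['X', 'K', 'V'] right=[] parent=N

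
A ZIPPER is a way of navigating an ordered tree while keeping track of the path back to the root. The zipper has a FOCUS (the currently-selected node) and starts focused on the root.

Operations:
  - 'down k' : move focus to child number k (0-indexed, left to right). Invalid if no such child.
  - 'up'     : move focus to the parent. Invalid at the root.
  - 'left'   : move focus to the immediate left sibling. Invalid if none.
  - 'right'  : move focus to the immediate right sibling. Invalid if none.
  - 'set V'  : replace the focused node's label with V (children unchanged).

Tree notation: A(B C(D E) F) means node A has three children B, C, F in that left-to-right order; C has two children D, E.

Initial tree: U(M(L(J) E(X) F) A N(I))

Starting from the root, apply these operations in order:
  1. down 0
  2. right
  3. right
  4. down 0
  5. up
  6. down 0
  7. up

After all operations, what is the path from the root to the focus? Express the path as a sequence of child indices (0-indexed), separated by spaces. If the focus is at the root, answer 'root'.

Answer: 2

Derivation:
Step 1 (down 0): focus=M path=0 depth=1 children=['L', 'E', 'F'] left=[] right=['A', 'N'] parent=U
Step 2 (right): focus=A path=1 depth=1 children=[] left=['M'] right=['N'] parent=U
Step 3 (right): focus=N path=2 depth=1 children=['I'] left=['M', 'A'] right=[] parent=U
Step 4 (down 0): focus=I path=2/0 depth=2 children=[] left=[] right=[] parent=N
Step 5 (up): focus=N path=2 depth=1 children=['I'] left=['M', 'A'] right=[] parent=U
Step 6 (down 0): focus=I path=2/0 depth=2 children=[] left=[] right=[] parent=N
Step 7 (up): focus=N path=2 depth=1 children=['I'] left=['M', 'A'] right=[] parent=U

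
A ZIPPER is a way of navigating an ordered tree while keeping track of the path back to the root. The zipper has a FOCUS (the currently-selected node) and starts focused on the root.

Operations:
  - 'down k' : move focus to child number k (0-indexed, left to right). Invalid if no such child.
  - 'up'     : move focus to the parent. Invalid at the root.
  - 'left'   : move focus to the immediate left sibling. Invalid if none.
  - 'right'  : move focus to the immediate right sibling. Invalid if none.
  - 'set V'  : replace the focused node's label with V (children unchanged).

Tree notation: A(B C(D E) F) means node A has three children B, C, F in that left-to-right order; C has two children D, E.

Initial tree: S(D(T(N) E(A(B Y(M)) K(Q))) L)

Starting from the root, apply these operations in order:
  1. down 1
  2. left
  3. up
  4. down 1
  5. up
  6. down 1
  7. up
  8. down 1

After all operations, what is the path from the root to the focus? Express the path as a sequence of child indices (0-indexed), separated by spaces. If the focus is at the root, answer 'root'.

Step 1 (down 1): focus=L path=1 depth=1 children=[] left=['D'] right=[] parent=S
Step 2 (left): focus=D path=0 depth=1 children=['T', 'E'] left=[] right=['L'] parent=S
Step 3 (up): focus=S path=root depth=0 children=['D', 'L'] (at root)
Step 4 (down 1): focus=L path=1 depth=1 children=[] left=['D'] right=[] parent=S
Step 5 (up): focus=S path=root depth=0 children=['D', 'L'] (at root)
Step 6 (down 1): focus=L path=1 depth=1 children=[] left=['D'] right=[] parent=S
Step 7 (up): focus=S path=root depth=0 children=['D', 'L'] (at root)
Step 8 (down 1): focus=L path=1 depth=1 children=[] left=['D'] right=[] parent=S

Answer: 1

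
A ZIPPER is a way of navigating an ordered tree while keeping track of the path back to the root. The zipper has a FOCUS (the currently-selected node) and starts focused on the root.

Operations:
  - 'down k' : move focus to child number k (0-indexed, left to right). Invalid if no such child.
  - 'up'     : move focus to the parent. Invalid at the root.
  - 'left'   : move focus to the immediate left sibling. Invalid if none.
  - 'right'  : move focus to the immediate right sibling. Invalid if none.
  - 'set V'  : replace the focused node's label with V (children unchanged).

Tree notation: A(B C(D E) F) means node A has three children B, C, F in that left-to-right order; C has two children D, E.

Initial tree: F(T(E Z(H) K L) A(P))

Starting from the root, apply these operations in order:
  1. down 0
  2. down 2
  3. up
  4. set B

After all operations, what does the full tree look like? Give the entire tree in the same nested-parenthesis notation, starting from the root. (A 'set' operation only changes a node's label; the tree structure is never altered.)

Answer: F(B(E Z(H) K L) A(P))

Derivation:
Step 1 (down 0): focus=T path=0 depth=1 children=['E', 'Z', 'K', 'L'] left=[] right=['A'] parent=F
Step 2 (down 2): focus=K path=0/2 depth=2 children=[] left=['E', 'Z'] right=['L'] parent=T
Step 3 (up): focus=T path=0 depth=1 children=['E', 'Z', 'K', 'L'] left=[] right=['A'] parent=F
Step 4 (set B): focus=B path=0 depth=1 children=['E', 'Z', 'K', 'L'] left=[] right=['A'] parent=F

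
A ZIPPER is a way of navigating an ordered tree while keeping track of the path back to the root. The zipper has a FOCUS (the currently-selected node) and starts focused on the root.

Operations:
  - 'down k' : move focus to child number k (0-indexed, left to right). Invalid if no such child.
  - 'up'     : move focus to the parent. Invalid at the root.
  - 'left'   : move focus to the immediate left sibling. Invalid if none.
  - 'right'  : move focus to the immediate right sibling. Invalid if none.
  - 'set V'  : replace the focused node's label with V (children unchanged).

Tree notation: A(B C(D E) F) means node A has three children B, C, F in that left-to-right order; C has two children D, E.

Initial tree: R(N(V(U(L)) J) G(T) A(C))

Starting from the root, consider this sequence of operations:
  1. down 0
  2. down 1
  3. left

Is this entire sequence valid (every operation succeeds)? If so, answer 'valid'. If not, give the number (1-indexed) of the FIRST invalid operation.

Answer: valid

Derivation:
Step 1 (down 0): focus=N path=0 depth=1 children=['V', 'J'] left=[] right=['G', 'A'] parent=R
Step 2 (down 1): focus=J path=0/1 depth=2 children=[] left=['V'] right=[] parent=N
Step 3 (left): focus=V path=0/0 depth=2 children=['U'] left=[] right=['J'] parent=N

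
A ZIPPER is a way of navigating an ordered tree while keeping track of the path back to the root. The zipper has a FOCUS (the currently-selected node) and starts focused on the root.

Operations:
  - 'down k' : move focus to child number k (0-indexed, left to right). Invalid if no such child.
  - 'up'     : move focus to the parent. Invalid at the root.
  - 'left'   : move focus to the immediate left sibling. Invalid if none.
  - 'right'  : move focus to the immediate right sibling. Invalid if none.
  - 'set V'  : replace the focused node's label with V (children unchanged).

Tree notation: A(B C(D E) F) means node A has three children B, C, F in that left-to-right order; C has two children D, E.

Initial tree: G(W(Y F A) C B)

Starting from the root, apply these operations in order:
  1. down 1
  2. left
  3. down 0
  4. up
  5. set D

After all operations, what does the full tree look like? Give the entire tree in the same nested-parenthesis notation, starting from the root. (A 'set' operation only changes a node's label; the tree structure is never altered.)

Answer: G(D(Y F A) C B)

Derivation:
Step 1 (down 1): focus=C path=1 depth=1 children=[] left=['W'] right=['B'] parent=G
Step 2 (left): focus=W path=0 depth=1 children=['Y', 'F', 'A'] left=[] right=['C', 'B'] parent=G
Step 3 (down 0): focus=Y path=0/0 depth=2 children=[] left=[] right=['F', 'A'] parent=W
Step 4 (up): focus=W path=0 depth=1 children=['Y', 'F', 'A'] left=[] right=['C', 'B'] parent=G
Step 5 (set D): focus=D path=0 depth=1 children=['Y', 'F', 'A'] left=[] right=['C', 'B'] parent=G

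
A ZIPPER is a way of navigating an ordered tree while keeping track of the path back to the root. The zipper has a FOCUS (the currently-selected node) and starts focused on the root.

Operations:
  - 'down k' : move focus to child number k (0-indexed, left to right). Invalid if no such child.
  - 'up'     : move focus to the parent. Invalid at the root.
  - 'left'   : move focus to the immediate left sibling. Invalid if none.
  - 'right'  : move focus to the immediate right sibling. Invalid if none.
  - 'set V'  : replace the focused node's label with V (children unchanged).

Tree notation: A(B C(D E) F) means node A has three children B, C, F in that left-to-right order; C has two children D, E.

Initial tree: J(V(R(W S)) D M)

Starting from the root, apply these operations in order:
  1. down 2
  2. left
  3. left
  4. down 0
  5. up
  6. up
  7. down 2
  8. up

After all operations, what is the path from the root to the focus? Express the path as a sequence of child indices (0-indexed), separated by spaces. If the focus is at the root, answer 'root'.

Answer: root

Derivation:
Step 1 (down 2): focus=M path=2 depth=1 children=[] left=['V', 'D'] right=[] parent=J
Step 2 (left): focus=D path=1 depth=1 children=[] left=['V'] right=['M'] parent=J
Step 3 (left): focus=V path=0 depth=1 children=['R'] left=[] right=['D', 'M'] parent=J
Step 4 (down 0): focus=R path=0/0 depth=2 children=['W', 'S'] left=[] right=[] parent=V
Step 5 (up): focus=V path=0 depth=1 children=['R'] left=[] right=['D', 'M'] parent=J
Step 6 (up): focus=J path=root depth=0 children=['V', 'D', 'M'] (at root)
Step 7 (down 2): focus=M path=2 depth=1 children=[] left=['V', 'D'] right=[] parent=J
Step 8 (up): focus=J path=root depth=0 children=['V', 'D', 'M'] (at root)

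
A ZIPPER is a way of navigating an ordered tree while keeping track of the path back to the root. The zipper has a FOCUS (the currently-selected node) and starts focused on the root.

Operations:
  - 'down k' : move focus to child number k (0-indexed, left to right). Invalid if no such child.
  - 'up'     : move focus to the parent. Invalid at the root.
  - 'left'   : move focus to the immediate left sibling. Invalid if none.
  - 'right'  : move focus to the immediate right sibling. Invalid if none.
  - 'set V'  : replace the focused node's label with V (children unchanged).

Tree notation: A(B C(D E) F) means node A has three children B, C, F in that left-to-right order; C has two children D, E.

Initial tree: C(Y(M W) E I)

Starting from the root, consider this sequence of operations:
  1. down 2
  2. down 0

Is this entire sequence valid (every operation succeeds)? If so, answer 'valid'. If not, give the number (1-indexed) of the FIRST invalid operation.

Answer: 2

Derivation:
Step 1 (down 2): focus=I path=2 depth=1 children=[] left=['Y', 'E'] right=[] parent=C
Step 2 (down 0): INVALID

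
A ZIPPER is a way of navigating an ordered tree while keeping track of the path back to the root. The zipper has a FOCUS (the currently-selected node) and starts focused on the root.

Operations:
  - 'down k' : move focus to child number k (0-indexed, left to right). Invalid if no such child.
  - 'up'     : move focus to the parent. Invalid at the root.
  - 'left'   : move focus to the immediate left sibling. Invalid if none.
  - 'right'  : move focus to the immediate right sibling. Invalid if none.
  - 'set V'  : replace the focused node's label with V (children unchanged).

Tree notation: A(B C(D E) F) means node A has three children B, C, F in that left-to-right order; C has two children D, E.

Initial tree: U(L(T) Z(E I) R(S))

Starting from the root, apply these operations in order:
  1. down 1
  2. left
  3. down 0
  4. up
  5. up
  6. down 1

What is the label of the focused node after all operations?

Step 1 (down 1): focus=Z path=1 depth=1 children=['E', 'I'] left=['L'] right=['R'] parent=U
Step 2 (left): focus=L path=0 depth=1 children=['T'] left=[] right=['Z', 'R'] parent=U
Step 3 (down 0): focus=T path=0/0 depth=2 children=[] left=[] right=[] parent=L
Step 4 (up): focus=L path=0 depth=1 children=['T'] left=[] right=['Z', 'R'] parent=U
Step 5 (up): focus=U path=root depth=0 children=['L', 'Z', 'R'] (at root)
Step 6 (down 1): focus=Z path=1 depth=1 children=['E', 'I'] left=['L'] right=['R'] parent=U

Answer: Z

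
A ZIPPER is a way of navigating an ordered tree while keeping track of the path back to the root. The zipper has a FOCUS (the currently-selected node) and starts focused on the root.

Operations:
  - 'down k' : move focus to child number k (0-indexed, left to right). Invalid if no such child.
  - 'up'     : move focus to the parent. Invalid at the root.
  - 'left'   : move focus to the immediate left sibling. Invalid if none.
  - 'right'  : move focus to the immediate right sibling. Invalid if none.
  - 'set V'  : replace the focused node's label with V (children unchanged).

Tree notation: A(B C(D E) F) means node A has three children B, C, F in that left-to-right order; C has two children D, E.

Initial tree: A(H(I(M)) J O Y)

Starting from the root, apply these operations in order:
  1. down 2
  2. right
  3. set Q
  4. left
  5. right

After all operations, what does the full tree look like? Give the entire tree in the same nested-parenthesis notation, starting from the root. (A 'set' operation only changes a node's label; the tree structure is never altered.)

Step 1 (down 2): focus=O path=2 depth=1 children=[] left=['H', 'J'] right=['Y'] parent=A
Step 2 (right): focus=Y path=3 depth=1 children=[] left=['H', 'J', 'O'] right=[] parent=A
Step 3 (set Q): focus=Q path=3 depth=1 children=[] left=['H', 'J', 'O'] right=[] parent=A
Step 4 (left): focus=O path=2 depth=1 children=[] left=['H', 'J'] right=['Q'] parent=A
Step 5 (right): focus=Q path=3 depth=1 children=[] left=['H', 'J', 'O'] right=[] parent=A

Answer: A(H(I(M)) J O Q)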